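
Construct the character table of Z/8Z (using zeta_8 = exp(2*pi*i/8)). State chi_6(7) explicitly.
Character table of Z/8Z (irreps indexed chi_0,...,chi_7 with chi_k(m) = zeta_8^(k*m), zeta_8 = exp(2*pi*i/8)):
  irrep \ class  {0} (size 1)  {1} (size 1)    {2} (size 1)  {3} (size 1)    {4} (size 1)  {5} (size 1)    {6} (size 1)  {7} (size 1)  
  chi_0          1             1               1             1               1             1               1             1             
  chi_1          1             exp(I*pi/4)     I             exp(3*I*pi/4)   -1            exp(-3*I*pi/4)  -I            exp(-I*pi/4)  
  chi_2          1             I               -1            -I              1             I               -1            -I            
  chi_3          1             exp(3*I*pi/4)   -I            exp(I*pi/4)     -1            exp(-I*pi/4)    I             exp(-3*I*pi/4)
  chi_4          1             -1              1             -1              1             -1              1             -1            
  chi_5          1             exp(-3*I*pi/4)  I             exp(-I*pi/4)    -1            exp(I*pi/4)     -I            exp(3*I*pi/4) 
  chi_6          1             -I              -1            I               1             -I              -1            I             
  chi_7          1             exp(-I*pi/4)    -I            exp(-3*I*pi/4)  -1            exp(3*I*pi/4)   I             exp(I*pi/4)   

Spot check: chi_6(7) = zeta_8^(6*7) = zeta_8^42 = I.

Proof sketch: Z/8Z is abelian, so all 8 irreducible complex representations are 1-dimensional. They are given by chi_k(m) = zeta_8^(k*m) for k = 0,...,7. Row orthogonality: sum_m chi_k(m) conj(chi_l(m)) = 8 * [k = l].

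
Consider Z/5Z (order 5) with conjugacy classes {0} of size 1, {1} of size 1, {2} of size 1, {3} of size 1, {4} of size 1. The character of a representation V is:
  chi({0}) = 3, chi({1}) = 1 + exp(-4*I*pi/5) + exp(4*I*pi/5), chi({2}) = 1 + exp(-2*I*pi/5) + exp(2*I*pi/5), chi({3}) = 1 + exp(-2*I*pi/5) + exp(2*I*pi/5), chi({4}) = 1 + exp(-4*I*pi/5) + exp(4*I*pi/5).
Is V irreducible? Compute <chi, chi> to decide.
Not irreducible (reducible): <chi, chi> = 3 > 1.

Proof sketch: <chi, chi> = (1/|G|) sum_C |C| * |chi(C)|^2 = (1/5)[1*|3|^2 + 1*|1 + exp(-4*I*pi/5) + exp(4*I*pi/5)|^2 + 1*|1 + exp(-2*I*pi/5) + exp(2*I*pi/5)|^2 + 1*|1 + exp(-2*I*pi/5) + exp(2*I*pi/5)|^2 + 1*|1 + exp(-4*I*pi/5) + exp(4*I*pi/5)|^2]
  = (1/5)[(9) + (3 + 2*exp(-4*I*pi/5) + exp(-2*I*pi/5) + exp(2*I*pi/5) + 2*exp(4*I*pi/5)) + (3 + 2*exp(-2*I*pi/5) + exp(-4*I*pi/5) + exp(4*I*pi/5) + 2*exp(2*I*pi/5)) + (3 + 2*exp(-2*I*pi/5) + exp(-4*I*pi/5) + exp(4*I*pi/5) + 2*exp(2*I*pi/5)) + (3 + 2*exp(-4*I*pi/5) + exp(-2*I*pi/5) + exp(2*I*pi/5) + 2*exp(4*I*pi/5))] = 15/5 = 3.
(Exp terms are combined using exp(i*s)*conj(exp(i*t)) = exp(i*(s-t)), and sums of them are collapsed using the identity that for every m > 1 the m distinct m-th roots of unity sum to 0, e.g. 1 + exp(2*I*pi/3) + exp(-2*I*pi/3) = 0.)
A character is irreducible iff <chi, chi> = 1, so this representation is reducible.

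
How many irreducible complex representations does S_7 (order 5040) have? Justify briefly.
15

Reasoning: The number of irreducible complex representations of a finite group equals its number of conjugacy classes. Conjugacy classes in S_7 correspond to cycle types, i.e. partitions of 7; there are p(7) = 15 of them, so S_7 (order 5040) has exactly 15 irreducible complex representations.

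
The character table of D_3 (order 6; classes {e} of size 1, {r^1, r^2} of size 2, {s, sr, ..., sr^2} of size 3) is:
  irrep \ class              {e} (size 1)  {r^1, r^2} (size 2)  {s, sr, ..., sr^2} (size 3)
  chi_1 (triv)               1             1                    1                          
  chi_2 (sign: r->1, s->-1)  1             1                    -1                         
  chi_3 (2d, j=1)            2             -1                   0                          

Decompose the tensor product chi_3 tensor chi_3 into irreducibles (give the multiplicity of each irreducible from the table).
chi_3 tensor chi_3 = chi_1 + chi_2 + chi_3 (all other irreducibles have multiplicity 0).

Explanation: The character of a tensor product is the pointwise product (chi_3 * chi_3)(C) = chi_3(C) * chi_3(C):
  {e}: (2)*(2), {r^1, r^2}: (-1)*(-1), {s, sr, ..., sr^2}: (0)*(0)
so (chi_3 * chi_3) takes values
  {e} -> 4, {r^1, r^2} -> 1, {s, sr, ..., sr^2} -> 0.
Now take the inner product of this character with each irreducible chi from the table, <chi_3*chi_3, chi> = (1/6) sum_C |C| (chi_3*chi_3)(C) conj(chi(C)):
  <chi_3*chi_3, chi_1> = (1/6)[1*(4)*conj(1) + 2*(1)*conj(1) + 3*(0)*conj(1)]
      = (1/6)[(4) + (2) + (0)] = 6/6 = 1
  <chi_3*chi_3, chi_2> = (1/6)[1*(4)*conj(1) + 2*(1)*conj(1) + 3*(0)*conj(-1)]
      = (1/6)[(4) + (2) + (0)] = 6/6 = 1
  <chi_3*chi_3, chi_3> = (1/6)[1*(4)*conj(2) + 2*(1)*conj(-1) + 3*(0)*conj(0)]
      = (1/6)[(8) + (-2) + (0)] = 6/6 = 1
Hence the multiplicities are chi_1: 1, chi_2: 1, chi_3: 1. Dimension check: dim(chi_3)*dim(chi_3) = 2*2 = 4 and sum (mult * dim) = 1*1 + 1*1 + 1*2 = 4.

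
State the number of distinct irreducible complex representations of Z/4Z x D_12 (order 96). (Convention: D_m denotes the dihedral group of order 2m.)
36

Solution. The number of irreducible complex representations of a finite group equals its number of conjugacy classes. For a direct product, #classes(G x H) = #classes(G) * #classes(H). Z/4Z has 4 classes (abelian), D_12 has 9 classes, so 4 * 9 = 36, so Z/4Z x D_12 (order 96) has exactly 36 irreducible complex representations.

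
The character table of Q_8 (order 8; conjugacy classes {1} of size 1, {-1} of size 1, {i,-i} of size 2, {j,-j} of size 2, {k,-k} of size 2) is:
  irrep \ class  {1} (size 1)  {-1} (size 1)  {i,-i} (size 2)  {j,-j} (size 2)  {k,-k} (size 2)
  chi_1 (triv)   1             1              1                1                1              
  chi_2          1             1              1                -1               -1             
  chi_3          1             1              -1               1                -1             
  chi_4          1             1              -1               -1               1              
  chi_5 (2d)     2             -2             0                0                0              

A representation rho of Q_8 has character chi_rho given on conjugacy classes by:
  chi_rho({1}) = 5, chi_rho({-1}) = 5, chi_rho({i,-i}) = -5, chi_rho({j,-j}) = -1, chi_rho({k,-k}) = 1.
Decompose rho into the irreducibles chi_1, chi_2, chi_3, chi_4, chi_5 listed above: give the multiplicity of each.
Multiplicities: chi_1: 0, chi_2: 0, chi_3: 2, chi_4: 3, chi_5: 0.

Solution. Use <chi_rho, chi> = (1/|G|) sum_C |C| * chi_rho(C) * conj(chi(C)) with |G| = 8 for each irreducible chi in the table:
  <chi_rho, chi_1> = (1/8)[1*(5)*conj(1) + 1*(5)*conj(1) + 2*(-5)*conj(1) + 2*(-1)*conj(1) + 2*(1)*conj(1)]
      = (1/8)[(5) + (5) + (-10) + (-2) + (2)] = 0/8 = 0
  <chi_rho, chi_2> = (1/8)[1*(5)*conj(1) + 1*(5)*conj(1) + 2*(-5)*conj(1) + 2*(-1)*conj(-1) + 2*(1)*conj(-1)]
      = (1/8)[(5) + (5) + (-10) + (2) + (-2)] = 0/8 = 0
  <chi_rho, chi_3> = (1/8)[1*(5)*conj(1) + 1*(5)*conj(1) + 2*(-5)*conj(-1) + 2*(-1)*conj(1) + 2*(1)*conj(-1)]
      = (1/8)[(5) + (5) + (10) + (-2) + (-2)] = 16/8 = 2
  <chi_rho, chi_4> = (1/8)[1*(5)*conj(1) + 1*(5)*conj(1) + 2*(-5)*conj(-1) + 2*(-1)*conj(-1) + 2*(1)*conj(1)]
      = (1/8)[(5) + (5) + (10) + (2) + (2)] = 24/8 = 3
  <chi_rho, chi_5> = (1/8)[1*(5)*conj(2) + 1*(5)*conj(-2) + 2*(-5)*conj(0) + 2*(-1)*conj(0) + 2*(1)*conj(0)]
      = (1/8)[(10) + (-10) + (0) + (0) + (0)] = 0/8 = 0
Dimension check: dim(rho) = sum (mult * dim) = 0*1 + 0*1 + 2*1 + 3*1 + 0*2 = 5 = chi_rho(e) = 5.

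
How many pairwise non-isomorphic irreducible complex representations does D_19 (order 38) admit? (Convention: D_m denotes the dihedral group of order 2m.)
11

Justification: The number of irreducible complex representations of a finite group equals its number of conjugacy classes. D_19 has 11 conjugacy classes ((n+3)/2 for n odd), so D_19 (order 38) has exactly 11 irreducible complex representations.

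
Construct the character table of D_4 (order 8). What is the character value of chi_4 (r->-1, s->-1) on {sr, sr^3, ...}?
Conjugacy classes: {e} of size 1, {r^2} of size 1, {r^1, r^3} of size 2, {s, sr^2, ...} of size 2, {sr, sr^3, ...} of size 2.
Character table:
  irrep \ class              {e} (size 1)  {r^2} (size 1)  {r^1, r^3} (size 2)  {s, sr^2, ...} (size 2)  {sr, sr^3, ...} (size 2)
  chi_1 (triv)               1             1               1                    1                        1                       
  chi_2 (sign: r->1, s->-1)  1             1               1                    -1                       -1                      
  chi_3 (r->-1, s->1)        1             1               -1                   1                        -1                      
  chi_4 (r->-1, s->-1)       1             1               -1                   -1                       1                       
  chi_5 (2d, j=1)            2             -2              0                    0                        0                       

Spot check: chi_4 (r->-1, s->-1) on {sr, sr^3, ...} = 1.

D_4 has order 2*4 = 8 with 5 conjugacy classes, hence 5 irreducibles. Sum of squared dims 1 + 1 + 1 + 1 + 4 = 8 = |G|. Linear characters come from the abelianisation; the 2-dimensional irreps have character r^k -> 2*cos(2*pi*j*k/4), reflections -> 0.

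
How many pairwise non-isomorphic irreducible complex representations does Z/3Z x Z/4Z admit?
12

Proof sketch: The number of irreducible complex representations of a finite group equals its number of conjugacy classes. Z/3Z x Z/4Z is abelian of order 12, so every element is its own conjugacy class: 12 classes, so Z/3Z x Z/4Z (order 12) has exactly 12 irreducible complex representations.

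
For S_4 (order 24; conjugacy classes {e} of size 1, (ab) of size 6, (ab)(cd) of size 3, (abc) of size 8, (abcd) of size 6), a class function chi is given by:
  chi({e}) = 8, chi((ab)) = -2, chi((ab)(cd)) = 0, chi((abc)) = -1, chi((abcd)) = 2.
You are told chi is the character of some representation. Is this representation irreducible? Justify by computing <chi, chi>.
Not irreducible (reducible): <chi, chi> = 5 > 1.

Working: <chi, chi> = (1/|G|) sum_C |C| * |chi(C)|^2 = (1/24)[1*|8|^2 + 6*|-2|^2 + 3*|0|^2 + 8*|-1|^2 + 6*|2|^2]
  = (1/24)[(64) + (24) + (0) + (8) + (24)] = 120/24 = 5.
A character is irreducible iff <chi, chi> = 1, so this representation is reducible.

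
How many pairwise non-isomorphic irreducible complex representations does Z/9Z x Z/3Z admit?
27

Working: The number of irreducible complex representations of a finite group equals its number of conjugacy classes. Z/9Z x Z/3Z is abelian of order 27, so every element is its own conjugacy class: 27 classes, so Z/9Z x Z/3Z (order 27) has exactly 27 irreducible complex representations.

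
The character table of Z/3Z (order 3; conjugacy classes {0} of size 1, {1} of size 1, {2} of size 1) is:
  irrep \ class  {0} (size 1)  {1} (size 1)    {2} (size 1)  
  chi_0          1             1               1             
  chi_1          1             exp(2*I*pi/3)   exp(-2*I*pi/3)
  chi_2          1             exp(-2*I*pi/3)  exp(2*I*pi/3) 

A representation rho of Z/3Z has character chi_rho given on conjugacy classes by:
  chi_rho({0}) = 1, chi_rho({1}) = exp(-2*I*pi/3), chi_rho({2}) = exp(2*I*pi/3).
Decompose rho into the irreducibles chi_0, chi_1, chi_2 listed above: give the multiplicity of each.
Multiplicities: chi_0: 0, chi_1: 0, chi_2: 1.

Explanation: Use <chi_rho, chi> = (1/|G|) sum_C |C| * chi_rho(C) * conj(chi(C)) with |G| = 3 for each irreducible chi in the table:
  <chi_rho, chi_0> = (1/3)[1*(1)*conj(1) + 1*(exp(-2*I*pi/3))*conj(1) + 1*(exp(2*I*pi/3))*conj(1)]
      = (1/3)[(1) + (exp(-2*I*pi/3)) + (exp(2*I*pi/3))] = 0/3 = 0
  <chi_rho, chi_1> = (1/3)[1*(1)*conj(1) + 1*(exp(-2*I*pi/3))*conj(exp(2*I*pi/3)) + 1*(exp(2*I*pi/3))*conj(exp(-2*I*pi/3))]
      = (1/3)[(1) + (exp(2*I*pi/3)) + (exp(-2*I*pi/3))] = 0/3 = 0
  <chi_rho, chi_2> = (1/3)[1*(1)*conj(1) + 1*(exp(-2*I*pi/3))*conj(exp(-2*I*pi/3)) + 1*(exp(2*I*pi/3))*conj(exp(2*I*pi/3))]
      = (1/3)[(1) + (1) + (1)] = 3/3 = 1
(Exp terms are combined using exp(i*s)*conj(exp(i*t)) = exp(i*(s-t)), and sums of them are collapsed using the identity that for every m > 1 the m distinct m-th roots of unity sum to 0, e.g. 1 + exp(2*I*pi/3) + exp(-2*I*pi/3) = 0.)
Dimension check: dim(rho) = sum (mult * dim) = 0*1 + 0*1 + 1*1 = 1 = chi_rho(e) = 1.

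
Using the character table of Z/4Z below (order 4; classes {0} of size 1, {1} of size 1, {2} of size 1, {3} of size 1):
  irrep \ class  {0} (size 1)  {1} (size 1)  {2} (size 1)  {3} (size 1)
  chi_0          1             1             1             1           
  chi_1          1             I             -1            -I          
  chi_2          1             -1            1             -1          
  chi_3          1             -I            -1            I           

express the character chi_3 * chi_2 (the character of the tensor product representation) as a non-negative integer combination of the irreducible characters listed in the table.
chi_3 tensor chi_2 = chi_1 (all other irreducibles have multiplicity 0).

Details: The character of a tensor product is the pointwise product (chi_3 * chi_2)(C) = chi_3(C) * chi_2(C):
  {0}: (1)*(1), {1}: (-I)*(-1), {2}: (-1)*(1), {3}: (I)*(-1)
so (chi_3 * chi_2) takes values
  {0} -> 1, {1} -> I, {2} -> -1, {3} -> -I.
Now take the inner product of this character with each irreducible chi from the table, <chi_3*chi_2, chi> = (1/4) sum_C |C| (chi_3*chi_2)(C) conj(chi(C)):
  <chi_3*chi_2, chi_0> = (1/4)[1*(1)*conj(1) + 1*(I)*conj(1) + 1*(-1)*conj(1) + 1*(-I)*conj(1)]
      = (1/4)[(1) + (I) + (-1) + (-I)] = 0/4 = 0
  <chi_3*chi_2, chi_1> = (1/4)[1*(1)*conj(1) + 1*(I)*conj(I) + 1*(-1)*conj(-1) + 1*(-I)*conj(-I)]
      = (1/4)[(1) + (1) + (1) + (1)] = 4/4 = 1
  <chi_3*chi_2, chi_2> = (1/4)[1*(1)*conj(1) + 1*(I)*conj(-1) + 1*(-1)*conj(1) + 1*(-I)*conj(-1)]
      = (1/4)[(1) + (-I) + (-1) + (I)] = 0/4 = 0
  <chi_3*chi_2, chi_3> = (1/4)[1*(1)*conj(1) + 1*(I)*conj(-I) + 1*(-1)*conj(-1) + 1*(-I)*conj(I)]
      = (1/4)[(1) + (-1) + (1) + (-1)] = 0/4 = 0
(Exp terms are combined using exp(i*s)*conj(exp(i*t)) = exp(i*(s-t)), and sums of them are collapsed using the identity that for every m > 1 the m distinct m-th roots of unity sum to 0, e.g. 1 + exp(2*I*pi/3) + exp(-2*I*pi/3) = 0.)
Hence the multiplicities are chi_1: 1. Dimension check: dim(chi_3)*dim(chi_2) = 1*1 = 1 and sum (mult * dim) = 1*1 = 1.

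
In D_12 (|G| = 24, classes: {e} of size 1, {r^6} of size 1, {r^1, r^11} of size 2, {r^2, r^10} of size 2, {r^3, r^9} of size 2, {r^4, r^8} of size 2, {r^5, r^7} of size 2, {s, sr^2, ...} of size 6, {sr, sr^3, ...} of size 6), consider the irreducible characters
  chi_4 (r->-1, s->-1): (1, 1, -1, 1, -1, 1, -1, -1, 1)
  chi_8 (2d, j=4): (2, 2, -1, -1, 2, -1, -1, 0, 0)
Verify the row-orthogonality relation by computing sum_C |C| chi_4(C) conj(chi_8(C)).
Sum = 0; so <chi_4, chi_8> = 0 (distinct irreducibles are orthogonal).

Justification: Compute term by term over conjugacy classes (|C| * chi_4(C) * conj(chi_8(C))):
  1*(1)*conj(2) + 1*(1)*conj(2) + 2*(-1)*conj(-1) + 2*(1)*conj(-1) + 2*(-1)*conj(2) + 2*(1)*conj(-1) + 2*(-1)*conj(-1) + 6*(-1)*conj(0) + 6*(1)*conj(0)
  = (2) + (2) + (2) + (-2) + (-4) + (-2) + (2) + (0) + (0)
  = 0.
Dividing by |G| = 24 gives 0/24 = 0, matching the row-orthogonality relation <chi_4, chi_8> = [chi_4 = chi_8].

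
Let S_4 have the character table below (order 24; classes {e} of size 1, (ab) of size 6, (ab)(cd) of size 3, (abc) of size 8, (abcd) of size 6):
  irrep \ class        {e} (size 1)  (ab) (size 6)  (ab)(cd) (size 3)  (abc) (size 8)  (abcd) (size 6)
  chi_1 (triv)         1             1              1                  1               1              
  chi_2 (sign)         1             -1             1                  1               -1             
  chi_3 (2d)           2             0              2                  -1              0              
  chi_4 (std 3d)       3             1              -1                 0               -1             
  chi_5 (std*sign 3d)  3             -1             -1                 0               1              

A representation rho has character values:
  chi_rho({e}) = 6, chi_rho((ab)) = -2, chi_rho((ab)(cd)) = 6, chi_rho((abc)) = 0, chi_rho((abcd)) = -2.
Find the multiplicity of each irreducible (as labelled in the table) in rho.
Multiplicities: chi_1: 0, chi_2: 2, chi_3: 2, chi_4: 0, chi_5: 0.

Argument: Use <chi_rho, chi> = (1/|G|) sum_C |C| * chi_rho(C) * conj(chi(C)) with |G| = 24 for each irreducible chi in the table:
  <chi_rho, chi_1> = (1/24)[1*(6)*conj(1) + 6*(-2)*conj(1) + 3*(6)*conj(1) + 8*(0)*conj(1) + 6*(-2)*conj(1)]
      = (1/24)[(6) + (-12) + (18) + (0) + (-12)] = 0/24 = 0
  <chi_rho, chi_2> = (1/24)[1*(6)*conj(1) + 6*(-2)*conj(-1) + 3*(6)*conj(1) + 8*(0)*conj(1) + 6*(-2)*conj(-1)]
      = (1/24)[(6) + (12) + (18) + (0) + (12)] = 48/24 = 2
  <chi_rho, chi_3> = (1/24)[1*(6)*conj(2) + 6*(-2)*conj(0) + 3*(6)*conj(2) + 8*(0)*conj(-1) + 6*(-2)*conj(0)]
      = (1/24)[(12) + (0) + (36) + (0) + (0)] = 48/24 = 2
  <chi_rho, chi_4> = (1/24)[1*(6)*conj(3) + 6*(-2)*conj(1) + 3*(6)*conj(-1) + 8*(0)*conj(0) + 6*(-2)*conj(-1)]
      = (1/24)[(18) + (-12) + (-18) + (0) + (12)] = 0/24 = 0
  <chi_rho, chi_5> = (1/24)[1*(6)*conj(3) + 6*(-2)*conj(-1) + 3*(6)*conj(-1) + 8*(0)*conj(0) + 6*(-2)*conj(1)]
      = (1/24)[(18) + (12) + (-18) + (0) + (-12)] = 0/24 = 0
Dimension check: dim(rho) = sum (mult * dim) = 0*1 + 2*1 + 2*2 + 0*3 + 0*3 = 6 = chi_rho(e) = 6.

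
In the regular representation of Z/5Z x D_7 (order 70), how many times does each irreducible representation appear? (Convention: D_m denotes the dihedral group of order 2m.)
Each irreducible V_i of dimension d_i appears with multiplicity d_i, i.e. rho_reg = (direct sum over all irreducibles V_i) d_i V_i. The irreducible dimensions for Z/5Z x D_7 are 1, 1, 1, 1, 1, 1, 1, 1, 1, 1, 2, 2, 2, 2, 2, 2, 2, 2, 2, 2, 2, 2, 2, 2, 2: 10 irreducibles of dimension 1, each with multiplicity 1; 15 irreducibles of dimension 2, each with multiplicity 2. Total dimension 10*1*1 + 15*2*2 = 70 = |G|.

Argument: General theorem: in the regular representation of a finite group G, each irreducible appears with multiplicity equal to its dimension. Check: dim(rho_reg) = sum d_i^2 = 1 + 1 + 1 + 1 + 1 + 1 + 1 + 1 + 1 + 1 + 4 + 4 + 4 + 4 + 4 + 4 + 4 + 4 + 4 + 4 + 4 + 4 + 4 + 4 + 4 = 70 = |G|.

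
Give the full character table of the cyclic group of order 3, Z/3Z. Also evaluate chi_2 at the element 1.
Character table of Z/3Z (irreps indexed chi_0,...,chi_2 with chi_k(m) = zeta_3^(k*m), zeta_3 = exp(2*pi*i/3)):
  irrep \ class  {0} (size 1)  {1} (size 1)    {2} (size 1)  
  chi_0          1             1               1             
  chi_1          1             exp(2*I*pi/3)   exp(-2*I*pi/3)
  chi_2          1             exp(-2*I*pi/3)  exp(2*I*pi/3) 

Spot check: chi_2(1) = zeta_3^(2*1) = zeta_3^2 = exp(-2*I*pi/3).

Details: Z/3Z is abelian, so all 3 irreducible complex representations are 1-dimensional. They are given by chi_k(m) = zeta_3^(k*m) for k = 0,...,2. Row orthogonality: sum_m chi_k(m) conj(chi_l(m)) = 3 * [k = l].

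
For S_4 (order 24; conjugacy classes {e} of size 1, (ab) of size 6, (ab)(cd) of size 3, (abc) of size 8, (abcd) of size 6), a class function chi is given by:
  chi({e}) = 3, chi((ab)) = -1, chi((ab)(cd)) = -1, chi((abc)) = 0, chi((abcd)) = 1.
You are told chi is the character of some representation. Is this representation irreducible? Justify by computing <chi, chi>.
Irreducible: <chi, chi> = 1.

Details: <chi, chi> = (1/|G|) sum_C |C| * |chi(C)|^2 = (1/24)[1*|3|^2 + 6*|-1|^2 + 3*|-1|^2 + 8*|0|^2 + 6*|1|^2]
  = (1/24)[(9) + (6) + (3) + (0) + (6)] = 24/24 = 1.
A character is irreducible iff <chi, chi> = 1, so this representation is irreducible.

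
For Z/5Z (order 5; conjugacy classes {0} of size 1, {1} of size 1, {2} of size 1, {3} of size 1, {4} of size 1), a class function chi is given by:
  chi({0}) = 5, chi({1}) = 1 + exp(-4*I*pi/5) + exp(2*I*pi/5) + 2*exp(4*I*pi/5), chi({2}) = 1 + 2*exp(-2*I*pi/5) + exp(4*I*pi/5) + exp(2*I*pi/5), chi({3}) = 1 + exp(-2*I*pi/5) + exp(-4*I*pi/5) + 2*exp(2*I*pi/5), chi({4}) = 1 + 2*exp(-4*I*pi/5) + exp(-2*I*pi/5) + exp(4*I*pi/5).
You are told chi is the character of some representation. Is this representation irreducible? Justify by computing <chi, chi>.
Not irreducible (reducible): <chi, chi> = 7 > 1.

<chi, chi> = (1/|G|) sum_C |C| * |chi(C)|^2 = (1/5)[1*|5|^2 + 1*|1 + exp(-4*I*pi/5) + exp(2*I*pi/5) + 2*exp(4*I*pi/5)|^2 + 1*|1 + 2*exp(-2*I*pi/5) + exp(4*I*pi/5) + exp(2*I*pi/5)|^2 + 1*|1 + exp(-2*I*pi/5) + exp(-4*I*pi/5) + 2*exp(2*I*pi/5)|^2 + 1*|1 + 2*exp(-4*I*pi/5) + exp(-2*I*pi/5) + exp(4*I*pi/5)|^2]
  = (1/5)[(25) + (7 + 5*exp(-2*I*pi/5) + 4*exp(-4*I*pi/5) + 4*exp(4*I*pi/5) + 5*exp(2*I*pi/5)) + (7 + 4*exp(-2*I*pi/5) + 5*exp(-4*I*pi/5) + 5*exp(4*I*pi/5) + 4*exp(2*I*pi/5)) + (7 + 4*exp(-2*I*pi/5) + 5*exp(-4*I*pi/5) + 5*exp(4*I*pi/5) + 4*exp(2*I*pi/5)) + (7 + 5*exp(-2*I*pi/5) + 4*exp(-4*I*pi/5) + 4*exp(4*I*pi/5) + 5*exp(2*I*pi/5))] = 35/5 = 7.
(Exp terms are combined using exp(i*s)*conj(exp(i*t)) = exp(i*(s-t)), and sums of them are collapsed using the identity that for every m > 1 the m distinct m-th roots of unity sum to 0, e.g. 1 + exp(2*I*pi/3) + exp(-2*I*pi/3) = 0.)
A character is irreducible iff <chi, chi> = 1, so this representation is reducible.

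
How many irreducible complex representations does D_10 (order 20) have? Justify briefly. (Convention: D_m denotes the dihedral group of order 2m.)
8

Argument: The number of irreducible complex representations of a finite group equals its number of conjugacy classes. D_10 has 8 conjugacy classes (n/2 + 3 for n even), so D_10 (order 20) has exactly 8 irreducible complex representations.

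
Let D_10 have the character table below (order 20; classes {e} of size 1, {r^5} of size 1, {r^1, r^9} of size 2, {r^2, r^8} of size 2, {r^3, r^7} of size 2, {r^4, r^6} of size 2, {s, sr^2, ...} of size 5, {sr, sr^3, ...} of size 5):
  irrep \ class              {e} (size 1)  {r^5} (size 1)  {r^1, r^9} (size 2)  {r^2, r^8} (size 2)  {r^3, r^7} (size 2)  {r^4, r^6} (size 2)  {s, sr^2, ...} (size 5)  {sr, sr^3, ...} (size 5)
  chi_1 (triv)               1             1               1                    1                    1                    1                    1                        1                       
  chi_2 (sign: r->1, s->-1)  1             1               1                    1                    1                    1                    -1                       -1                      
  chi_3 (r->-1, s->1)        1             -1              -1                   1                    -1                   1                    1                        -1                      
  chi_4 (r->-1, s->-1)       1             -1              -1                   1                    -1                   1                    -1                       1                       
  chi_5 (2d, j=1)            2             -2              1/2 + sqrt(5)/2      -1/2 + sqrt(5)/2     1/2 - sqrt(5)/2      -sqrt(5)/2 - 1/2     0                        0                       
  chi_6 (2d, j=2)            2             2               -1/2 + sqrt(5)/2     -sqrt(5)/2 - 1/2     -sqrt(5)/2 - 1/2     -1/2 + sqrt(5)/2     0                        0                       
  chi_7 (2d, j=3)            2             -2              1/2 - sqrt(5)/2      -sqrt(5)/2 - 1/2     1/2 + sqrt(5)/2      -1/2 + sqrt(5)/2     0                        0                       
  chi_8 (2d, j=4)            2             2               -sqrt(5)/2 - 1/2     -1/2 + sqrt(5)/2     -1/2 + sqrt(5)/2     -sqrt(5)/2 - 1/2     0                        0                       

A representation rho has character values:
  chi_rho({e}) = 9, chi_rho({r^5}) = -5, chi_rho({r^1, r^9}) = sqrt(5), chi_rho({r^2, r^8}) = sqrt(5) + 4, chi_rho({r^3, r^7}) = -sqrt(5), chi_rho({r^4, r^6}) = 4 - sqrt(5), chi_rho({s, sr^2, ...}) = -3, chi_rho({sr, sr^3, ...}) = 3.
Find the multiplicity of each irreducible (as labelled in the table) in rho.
Multiplicities: chi_1: 1, chi_2: 1, chi_3: 0, chi_4: 3, chi_5: 2, chi_6: 0, chi_7: 0, chi_8: 0.

Reasoning: Use <chi_rho, chi> = (1/|G|) sum_C |C| * chi_rho(C) * conj(chi(C)) with |G| = 20 for each irreducible chi in the table:
  <chi_rho, chi_1> = (1/20)[1*(9)*conj(1) + 1*(-5)*conj(1) + 2*(sqrt(5))*conj(1) + 2*(sqrt(5) + 4)*conj(1) + 2*(-sqrt(5))*conj(1) + 2*(4 - sqrt(5))*conj(1) + 5*(-3)*conj(1) + 5*(3)*conj(1)]
      = (1/20)[(9) + (-5) + (2*sqrt(5)) + (2*sqrt(5) + 8) + (-2*sqrt(5)) + (8 - 2*sqrt(5)) + (-15) + (15)] = 20/20 = 1
  <chi_rho, chi_2> = (1/20)[1*(9)*conj(1) + 1*(-5)*conj(1) + 2*(sqrt(5))*conj(1) + 2*(sqrt(5) + 4)*conj(1) + 2*(-sqrt(5))*conj(1) + 2*(4 - sqrt(5))*conj(1) + 5*(-3)*conj(-1) + 5*(3)*conj(-1)]
      = (1/20)[(9) + (-5) + (2*sqrt(5)) + (2*sqrt(5) + 8) + (-2*sqrt(5)) + (8 - 2*sqrt(5)) + (15) + (-15)] = 20/20 = 1
  <chi_rho, chi_3> = (1/20)[1*(9)*conj(1) + 1*(-5)*conj(-1) + 2*(sqrt(5))*conj(-1) + 2*(sqrt(5) + 4)*conj(1) + 2*(-sqrt(5))*conj(-1) + 2*(4 - sqrt(5))*conj(1) + 5*(-3)*conj(1) + 5*(3)*conj(-1)]
      = (1/20)[(9) + (5) + (-2*sqrt(5)) + (2*sqrt(5) + 8) + (2*sqrt(5)) + (8 - 2*sqrt(5)) + (-15) + (-15)] = 0/20 = 0
  <chi_rho, chi_4> = (1/20)[1*(9)*conj(1) + 1*(-5)*conj(-1) + 2*(sqrt(5))*conj(-1) + 2*(sqrt(5) + 4)*conj(1) + 2*(-sqrt(5))*conj(-1) + 2*(4 - sqrt(5))*conj(1) + 5*(-3)*conj(-1) + 5*(3)*conj(1)]
      = (1/20)[(9) + (5) + (-2*sqrt(5)) + (2*sqrt(5) + 8) + (2*sqrt(5)) + (8 - 2*sqrt(5)) + (15) + (15)] = 60/20 = 3
  <chi_rho, chi_5> = (1/20)[1*(9)*conj(2) + 1*(-5)*conj(-2) + 2*(sqrt(5))*conj(1/2 + sqrt(5)/2) + 2*(sqrt(5) + 4)*conj(-1/2 + sqrt(5)/2) + 2*(-sqrt(5))*conj(1/2 - sqrt(5)/2) + 2*(4 - sqrt(5))*conj(-sqrt(5)/2 - 1/2) + 5*(-3)*conj(0) + 5*(3)*conj(0)]
      = (1/20)[(18) + (10) + (sqrt(5) + 5) + (1 + 3*sqrt(5)) + (5 - sqrt(5)) + (1 - 3*sqrt(5)) + (0) + (0)] = 40/20 = 2
  <chi_rho, chi_6> = (1/20)[1*(9)*conj(2) + 1*(-5)*conj(2) + 2*(sqrt(5))*conj(-1/2 + sqrt(5)/2) + 2*(sqrt(5) + 4)*conj(-sqrt(5)/2 - 1/2) + 2*(-sqrt(5))*conj(-sqrt(5)/2 - 1/2) + 2*(4 - sqrt(5))*conj(-1/2 + sqrt(5)/2) + 5*(-3)*conj(0) + 5*(3)*conj(0)]
      = (1/20)[(18) + (-10) + (5 - sqrt(5)) + (-5*sqrt(5) - 9) + (sqrt(5) + 5) + (-9 + 5*sqrt(5)) + (0) + (0)] = 0/20 = 0
  <chi_rho, chi_7> = (1/20)[1*(9)*conj(2) + 1*(-5)*conj(-2) + 2*(sqrt(5))*conj(1/2 - sqrt(5)/2) + 2*(sqrt(5) + 4)*conj(-sqrt(5)/2 - 1/2) + 2*(-sqrt(5))*conj(1/2 + sqrt(5)/2) + 2*(4 - sqrt(5))*conj(-1/2 + sqrt(5)/2) + 5*(-3)*conj(0) + 5*(3)*conj(0)]
      = (1/20)[(18) + (10) + (-5 + sqrt(5)) + (-5*sqrt(5) - 9) + (-5 - sqrt(5)) + (-9 + 5*sqrt(5)) + (0) + (0)] = 0/20 = 0
  <chi_rho, chi_8> = (1/20)[1*(9)*conj(2) + 1*(-5)*conj(2) + 2*(sqrt(5))*conj(-sqrt(5)/2 - 1/2) + 2*(sqrt(5) + 4)*conj(-1/2 + sqrt(5)/2) + 2*(-sqrt(5))*conj(-1/2 + sqrt(5)/2) + 2*(4 - sqrt(5))*conj(-sqrt(5)/2 - 1/2) + 5*(-3)*conj(0) + 5*(3)*conj(0)]
      = (1/20)[(18) + (-10) + (-5 - sqrt(5)) + (1 + 3*sqrt(5)) + (-5 + sqrt(5)) + (1 - 3*sqrt(5)) + (0) + (0)] = 0/20 = 0
Dimension check: dim(rho) = sum (mult * dim) = 1*1 + 1*1 + 0*1 + 3*1 + 2*2 + 0*2 + 0*2 + 0*2 = 9 = chi_rho(e) = 9.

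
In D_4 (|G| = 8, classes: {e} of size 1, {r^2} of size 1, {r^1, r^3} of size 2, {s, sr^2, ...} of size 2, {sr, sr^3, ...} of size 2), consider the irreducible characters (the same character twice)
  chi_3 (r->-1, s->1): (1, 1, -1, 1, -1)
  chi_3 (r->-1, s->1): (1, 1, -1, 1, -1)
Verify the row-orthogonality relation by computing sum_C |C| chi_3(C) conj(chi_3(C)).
Sum = 8 = |G| = 8; so <chi_3, chi_3> = 1 (norm-1 confirms irreducibility).

Explanation: Compute term by term over conjugacy classes (|C| * chi_3(C) * conj(chi_3(C))):
  1*(1)*conj(1) + 1*(1)*conj(1) + 2*(-1)*conj(-1) + 2*(1)*conj(1) + 2*(-1)*conj(-1)
  = (1) + (1) + (2) + (2) + (2)
  = 8.
Dividing by |G| = 8 gives 8/8 = 1, matching the row-orthogonality relation <chi_3, chi_3> = [chi_3 = chi_3].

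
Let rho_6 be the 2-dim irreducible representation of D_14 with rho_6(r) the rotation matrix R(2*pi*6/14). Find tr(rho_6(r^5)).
chi_{rho_6}(r^5) = 2*cos(2*pi*6*5/14) = 2*cos(30*pi/7)

Explanation: rho_6(r^5) is rotation by angle 2*pi*6*5/14, whose trace is 2*cos(2*pi*6*5/14) = 2*cos(30*pi/7).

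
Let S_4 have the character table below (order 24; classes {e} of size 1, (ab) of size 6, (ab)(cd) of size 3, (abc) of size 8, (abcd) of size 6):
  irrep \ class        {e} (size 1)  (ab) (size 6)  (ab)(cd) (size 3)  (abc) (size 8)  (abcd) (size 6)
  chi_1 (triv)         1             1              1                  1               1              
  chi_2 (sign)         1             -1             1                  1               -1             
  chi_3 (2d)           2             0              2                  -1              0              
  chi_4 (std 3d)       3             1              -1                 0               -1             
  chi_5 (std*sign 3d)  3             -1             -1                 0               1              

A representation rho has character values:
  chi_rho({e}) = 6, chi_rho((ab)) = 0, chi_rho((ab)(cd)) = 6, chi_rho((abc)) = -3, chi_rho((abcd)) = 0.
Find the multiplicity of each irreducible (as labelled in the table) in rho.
Multiplicities: chi_1: 0, chi_2: 0, chi_3: 3, chi_4: 0, chi_5: 0.

Justification: Use <chi_rho, chi> = (1/|G|) sum_C |C| * chi_rho(C) * conj(chi(C)) with |G| = 24 for each irreducible chi in the table:
  <chi_rho, chi_1> = (1/24)[1*(6)*conj(1) + 6*(0)*conj(1) + 3*(6)*conj(1) + 8*(-3)*conj(1) + 6*(0)*conj(1)]
      = (1/24)[(6) + (0) + (18) + (-24) + (0)] = 0/24 = 0
  <chi_rho, chi_2> = (1/24)[1*(6)*conj(1) + 6*(0)*conj(-1) + 3*(6)*conj(1) + 8*(-3)*conj(1) + 6*(0)*conj(-1)]
      = (1/24)[(6) + (0) + (18) + (-24) + (0)] = 0/24 = 0
  <chi_rho, chi_3> = (1/24)[1*(6)*conj(2) + 6*(0)*conj(0) + 3*(6)*conj(2) + 8*(-3)*conj(-1) + 6*(0)*conj(0)]
      = (1/24)[(12) + (0) + (36) + (24) + (0)] = 72/24 = 3
  <chi_rho, chi_4> = (1/24)[1*(6)*conj(3) + 6*(0)*conj(1) + 3*(6)*conj(-1) + 8*(-3)*conj(0) + 6*(0)*conj(-1)]
      = (1/24)[(18) + (0) + (-18) + (0) + (0)] = 0/24 = 0
  <chi_rho, chi_5> = (1/24)[1*(6)*conj(3) + 6*(0)*conj(-1) + 3*(6)*conj(-1) + 8*(-3)*conj(0) + 6*(0)*conj(1)]
      = (1/24)[(18) + (0) + (-18) + (0) + (0)] = 0/24 = 0
Dimension check: dim(rho) = sum (mult * dim) = 0*1 + 0*1 + 3*2 + 0*3 + 0*3 = 6 = chi_rho(e) = 6.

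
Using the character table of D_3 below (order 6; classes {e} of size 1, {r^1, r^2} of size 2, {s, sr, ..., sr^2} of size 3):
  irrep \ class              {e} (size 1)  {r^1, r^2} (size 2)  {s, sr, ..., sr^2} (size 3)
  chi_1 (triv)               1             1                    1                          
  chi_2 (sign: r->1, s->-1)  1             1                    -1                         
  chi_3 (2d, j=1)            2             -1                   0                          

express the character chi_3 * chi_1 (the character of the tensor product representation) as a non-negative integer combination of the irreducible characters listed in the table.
chi_3 tensor chi_1 = chi_3 (all other irreducibles have multiplicity 0).

Argument: The character of a tensor product is the pointwise product (chi_3 * chi_1)(C) = chi_3(C) * chi_1(C):
  {e}: (2)*(1), {r^1, r^2}: (-1)*(1), {s, sr, ..., sr^2}: (0)*(1)
so (chi_3 * chi_1) takes values
  {e} -> 2, {r^1, r^2} -> -1, {s, sr, ..., sr^2} -> 0.
Now take the inner product of this character with each irreducible chi from the table, <chi_3*chi_1, chi> = (1/6) sum_C |C| (chi_3*chi_1)(C) conj(chi(C)):
  <chi_3*chi_1, chi_1> = (1/6)[1*(2)*conj(1) + 2*(-1)*conj(1) + 3*(0)*conj(1)]
      = (1/6)[(2) + (-2) + (0)] = 0/6 = 0
  <chi_3*chi_1, chi_2> = (1/6)[1*(2)*conj(1) + 2*(-1)*conj(1) + 3*(0)*conj(-1)]
      = (1/6)[(2) + (-2) + (0)] = 0/6 = 0
  <chi_3*chi_1, chi_3> = (1/6)[1*(2)*conj(2) + 2*(-1)*conj(-1) + 3*(0)*conj(0)]
      = (1/6)[(4) + (2) + (0)] = 6/6 = 1
Hence the multiplicities are chi_3: 1. Dimension check: dim(chi_3)*dim(chi_1) = 2*1 = 2 and sum (mult * dim) = 1*2 = 2.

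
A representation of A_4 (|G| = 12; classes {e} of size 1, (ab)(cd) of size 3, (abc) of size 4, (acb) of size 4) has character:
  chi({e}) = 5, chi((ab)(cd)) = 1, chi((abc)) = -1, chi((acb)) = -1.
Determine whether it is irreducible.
Not irreducible (reducible): <chi, chi> = 3 > 1.

Proof sketch: <chi, chi> = (1/|G|) sum_C |C| * |chi(C)|^2 = (1/12)[1*|5|^2 + 3*|1|^2 + 4*|-1|^2 + 4*|-1|^2]
  = (1/12)[(25) + (3) + (4) + (4)] = 36/12 = 3.
(Exp terms are combined using exp(i*s)*conj(exp(i*t)) = exp(i*(s-t)), and sums of them are collapsed using the identity that for every m > 1 the m distinct m-th roots of unity sum to 0, e.g. 1 + exp(2*I*pi/3) + exp(-2*I*pi/3) = 0.)
A character is irreducible iff <chi, chi> = 1, so this representation is reducible.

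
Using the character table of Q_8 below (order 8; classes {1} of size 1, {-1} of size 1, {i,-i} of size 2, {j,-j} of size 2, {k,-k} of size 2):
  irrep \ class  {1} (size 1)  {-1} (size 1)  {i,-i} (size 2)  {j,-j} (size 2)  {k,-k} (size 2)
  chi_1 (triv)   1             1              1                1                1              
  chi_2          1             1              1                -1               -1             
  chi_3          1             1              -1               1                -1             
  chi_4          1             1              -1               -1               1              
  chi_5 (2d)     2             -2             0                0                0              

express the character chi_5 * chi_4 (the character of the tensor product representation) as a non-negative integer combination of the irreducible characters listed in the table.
chi_5 tensor chi_4 = chi_5 (all other irreducibles have multiplicity 0).

Details: The character of a tensor product is the pointwise product (chi_5 * chi_4)(C) = chi_5(C) * chi_4(C):
  {1}: (2)*(1), {-1}: (-2)*(1), {i,-i}: (0)*(-1), {j,-j}: (0)*(-1), {k,-k}: (0)*(1)
so (chi_5 * chi_4) takes values
  {1} -> 2, {-1} -> -2, {i,-i} -> 0, {j,-j} -> 0, {k,-k} -> 0.
Now take the inner product of this character with each irreducible chi from the table, <chi_5*chi_4, chi> = (1/8) sum_C |C| (chi_5*chi_4)(C) conj(chi(C)):
  <chi_5*chi_4, chi_1> = (1/8)[1*(2)*conj(1) + 1*(-2)*conj(1) + 2*(0)*conj(1) + 2*(0)*conj(1) + 2*(0)*conj(1)]
      = (1/8)[(2) + (-2) + (0) + (0) + (0)] = 0/8 = 0
  <chi_5*chi_4, chi_2> = (1/8)[1*(2)*conj(1) + 1*(-2)*conj(1) + 2*(0)*conj(1) + 2*(0)*conj(-1) + 2*(0)*conj(-1)]
      = (1/8)[(2) + (-2) + (0) + (0) + (0)] = 0/8 = 0
  <chi_5*chi_4, chi_3> = (1/8)[1*(2)*conj(1) + 1*(-2)*conj(1) + 2*(0)*conj(-1) + 2*(0)*conj(1) + 2*(0)*conj(-1)]
      = (1/8)[(2) + (-2) + (0) + (0) + (0)] = 0/8 = 0
  <chi_5*chi_4, chi_4> = (1/8)[1*(2)*conj(1) + 1*(-2)*conj(1) + 2*(0)*conj(-1) + 2*(0)*conj(-1) + 2*(0)*conj(1)]
      = (1/8)[(2) + (-2) + (0) + (0) + (0)] = 0/8 = 0
  <chi_5*chi_4, chi_5> = (1/8)[1*(2)*conj(2) + 1*(-2)*conj(-2) + 2*(0)*conj(0) + 2*(0)*conj(0) + 2*(0)*conj(0)]
      = (1/8)[(4) + (4) + (0) + (0) + (0)] = 8/8 = 1
Hence the multiplicities are chi_5: 1. Dimension check: dim(chi_5)*dim(chi_4) = 2*1 = 2 and sum (mult * dim) = 1*2 = 2.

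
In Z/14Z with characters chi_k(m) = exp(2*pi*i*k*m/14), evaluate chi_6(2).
chi_6(2) = zeta_14^12 = exp(-2*I*pi/7)

Explanation: chi_6(2) = zeta_14^(6*2) = zeta_14^12. Since zeta_14^14 = 1, this equals zeta_14^12 = exp(2*pi*i*12/14) = exp(-2*I*pi/7).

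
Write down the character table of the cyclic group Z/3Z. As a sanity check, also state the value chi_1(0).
Character table of Z/3Z (irreps indexed chi_0,...,chi_2 with chi_k(m) = zeta_3^(k*m), zeta_3 = exp(2*pi*i/3)):
  irrep \ class  {0} (size 1)  {1} (size 1)    {2} (size 1)  
  chi_0          1             1               1             
  chi_1          1             exp(2*I*pi/3)   exp(-2*I*pi/3)
  chi_2          1             exp(-2*I*pi/3)  exp(2*I*pi/3) 

Spot check: chi_1(0) = zeta_3^(1*0) = zeta_3^0 = 1.

Solution. Z/3Z is abelian, so all 3 irreducible complex representations are 1-dimensional. They are given by chi_k(m) = zeta_3^(k*m) for k = 0,...,2. Row orthogonality: sum_m chi_k(m) conj(chi_l(m)) = 3 * [k = l].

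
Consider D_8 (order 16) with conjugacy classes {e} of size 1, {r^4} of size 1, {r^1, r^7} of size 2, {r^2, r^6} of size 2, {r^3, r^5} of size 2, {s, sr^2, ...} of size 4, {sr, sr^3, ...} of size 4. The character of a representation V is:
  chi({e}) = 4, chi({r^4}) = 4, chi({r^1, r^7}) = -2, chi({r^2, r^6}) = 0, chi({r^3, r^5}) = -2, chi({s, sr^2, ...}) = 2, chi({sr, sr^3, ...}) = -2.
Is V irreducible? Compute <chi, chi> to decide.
Not irreducible (reducible): <chi, chi> = 5 > 1.

Proof sketch: <chi, chi> = (1/|G|) sum_C |C| * |chi(C)|^2 = (1/16)[1*|4|^2 + 1*|4|^2 + 2*|-2|^2 + 2*|0|^2 + 2*|-2|^2 + 4*|2|^2 + 4*|-2|^2]
  = (1/16)[(16) + (16) + (8) + (0) + (8) + (16) + (16)] = 80/16 = 5.
A character is irreducible iff <chi, chi> = 1, so this representation is reducible.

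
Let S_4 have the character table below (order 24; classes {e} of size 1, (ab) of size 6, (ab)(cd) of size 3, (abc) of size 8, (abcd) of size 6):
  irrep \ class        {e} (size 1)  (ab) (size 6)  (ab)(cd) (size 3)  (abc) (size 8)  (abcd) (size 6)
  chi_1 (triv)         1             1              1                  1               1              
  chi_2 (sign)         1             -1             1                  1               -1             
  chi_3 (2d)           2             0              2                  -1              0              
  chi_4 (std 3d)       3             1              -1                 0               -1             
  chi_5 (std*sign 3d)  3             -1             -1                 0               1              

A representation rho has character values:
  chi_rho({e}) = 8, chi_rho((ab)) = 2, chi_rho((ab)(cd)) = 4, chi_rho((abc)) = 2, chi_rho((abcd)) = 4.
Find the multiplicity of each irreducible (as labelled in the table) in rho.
Multiplicities: chi_1: 3, chi_2: 0, chi_3: 1, chi_4: 0, chi_5: 1.

Derivation: Use <chi_rho, chi> = (1/|G|) sum_C |C| * chi_rho(C) * conj(chi(C)) with |G| = 24 for each irreducible chi in the table:
  <chi_rho, chi_1> = (1/24)[1*(8)*conj(1) + 6*(2)*conj(1) + 3*(4)*conj(1) + 8*(2)*conj(1) + 6*(4)*conj(1)]
      = (1/24)[(8) + (12) + (12) + (16) + (24)] = 72/24 = 3
  <chi_rho, chi_2> = (1/24)[1*(8)*conj(1) + 6*(2)*conj(-1) + 3*(4)*conj(1) + 8*(2)*conj(1) + 6*(4)*conj(-1)]
      = (1/24)[(8) + (-12) + (12) + (16) + (-24)] = 0/24 = 0
  <chi_rho, chi_3> = (1/24)[1*(8)*conj(2) + 6*(2)*conj(0) + 3*(4)*conj(2) + 8*(2)*conj(-1) + 6*(4)*conj(0)]
      = (1/24)[(16) + (0) + (24) + (-16) + (0)] = 24/24 = 1
  <chi_rho, chi_4> = (1/24)[1*(8)*conj(3) + 6*(2)*conj(1) + 3*(4)*conj(-1) + 8*(2)*conj(0) + 6*(4)*conj(-1)]
      = (1/24)[(24) + (12) + (-12) + (0) + (-24)] = 0/24 = 0
  <chi_rho, chi_5> = (1/24)[1*(8)*conj(3) + 6*(2)*conj(-1) + 3*(4)*conj(-1) + 8*(2)*conj(0) + 6*(4)*conj(1)]
      = (1/24)[(24) + (-12) + (-12) + (0) + (24)] = 24/24 = 1
Dimension check: dim(rho) = sum (mult * dim) = 3*1 + 0*1 + 1*2 + 0*3 + 1*3 = 8 = chi_rho(e) = 8.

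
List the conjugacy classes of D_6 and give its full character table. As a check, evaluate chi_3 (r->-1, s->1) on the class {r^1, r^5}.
Conjugacy classes: {e} of size 1, {r^3} of size 1, {r^1, r^5} of size 2, {r^2, r^4} of size 2, {s, sr^2, ...} of size 3, {sr, sr^3, ...} of size 3.
Character table:
  irrep \ class              {e} (size 1)  {r^3} (size 1)  {r^1, r^5} (size 2)  {r^2, r^4} (size 2)  {s, sr^2, ...} (size 3)  {sr, sr^3, ...} (size 3)
  chi_1 (triv)               1             1               1                    1                    1                        1                       
  chi_2 (sign: r->1, s->-1)  1             1               1                    1                    -1                       -1                      
  chi_3 (r->-1, s->1)        1             -1              -1                   1                    1                        -1                      
  chi_4 (r->-1, s->-1)       1             -1              -1                   1                    -1                       1                       
  chi_5 (2d, j=1)            2             -2              1                    -1                   0                        0                       
  chi_6 (2d, j=2)            2             2               -1                   -1                   0                        0                       

Spot check: chi_3 (r->-1, s->1) on {r^1, r^5} = -1.

Reasoning: D_6 has order 2*6 = 12 with 6 conjugacy classes, hence 6 irreducibles. Sum of squared dims 1 + 1 + 1 + 1 + 4 + 4 = 12 = |G|. Linear characters come from the abelianisation; the 2-dimensional irreps have character r^k -> 2*cos(2*pi*j*k/6), reflections -> 0.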